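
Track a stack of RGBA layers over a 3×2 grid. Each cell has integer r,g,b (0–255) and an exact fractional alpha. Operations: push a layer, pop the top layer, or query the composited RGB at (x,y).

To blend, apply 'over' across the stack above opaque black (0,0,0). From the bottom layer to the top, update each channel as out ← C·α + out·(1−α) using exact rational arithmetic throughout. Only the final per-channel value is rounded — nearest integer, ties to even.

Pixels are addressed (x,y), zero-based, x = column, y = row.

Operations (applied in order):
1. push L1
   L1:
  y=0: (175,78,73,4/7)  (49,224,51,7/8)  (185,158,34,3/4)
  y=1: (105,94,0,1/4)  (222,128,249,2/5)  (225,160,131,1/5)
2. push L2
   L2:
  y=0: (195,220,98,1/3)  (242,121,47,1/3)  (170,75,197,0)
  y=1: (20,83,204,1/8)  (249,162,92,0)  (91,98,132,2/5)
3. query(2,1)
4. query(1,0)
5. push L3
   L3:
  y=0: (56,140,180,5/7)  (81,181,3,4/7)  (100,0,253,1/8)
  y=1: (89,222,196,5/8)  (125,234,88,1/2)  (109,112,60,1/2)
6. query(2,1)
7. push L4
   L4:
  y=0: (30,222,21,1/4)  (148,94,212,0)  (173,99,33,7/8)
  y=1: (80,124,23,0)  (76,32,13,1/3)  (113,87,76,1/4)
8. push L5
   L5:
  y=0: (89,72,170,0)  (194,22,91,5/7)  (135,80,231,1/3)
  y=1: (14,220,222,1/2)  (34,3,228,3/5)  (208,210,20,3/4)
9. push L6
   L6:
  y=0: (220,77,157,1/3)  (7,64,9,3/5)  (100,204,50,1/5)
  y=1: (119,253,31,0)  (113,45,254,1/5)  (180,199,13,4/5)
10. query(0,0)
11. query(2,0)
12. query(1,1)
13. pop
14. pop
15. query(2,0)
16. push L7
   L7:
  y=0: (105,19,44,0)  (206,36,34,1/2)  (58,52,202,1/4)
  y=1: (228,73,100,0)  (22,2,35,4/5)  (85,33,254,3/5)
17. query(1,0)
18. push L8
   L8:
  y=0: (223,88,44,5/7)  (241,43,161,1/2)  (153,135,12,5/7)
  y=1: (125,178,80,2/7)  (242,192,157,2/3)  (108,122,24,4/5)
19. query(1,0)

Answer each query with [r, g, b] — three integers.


at x=2,y=1 over L1,L2:
after L1 α=1/5: [45, 32, 131/5]
after L2 α=2/5: [317/5, 292/5, 1713/25]
rounded: [63, 58, 69]

(1,0) stack=L1,L2; from [0,0,0]:
L1 α=7/8: [343/8, 196, 357/8]
L2 α=1/3: [437/4, 171, 545/12]
→ [109, 171, 45]

at x=2,y=1 over L1,L2,L3:
L1 α=1/5: [45, 32, 131/5]
L2 α=2/5: [317/5, 292/5, 1713/25]
L3 α=1/2: [431/5, 426/5, 3213/50]
= [86, 85, 64]

query (0,0) [L1,L2,L3,L4,L5,L6] — begin 0,0,0
after L1 α=4/7: [100, 312/7, 292/7]
after L2 α=1/3: [395/3, 2164/21, 1270/21]
after L3 α=5/7: [1630/21, 19028/147, 21440/147]
after L4 α=1/4: [460/7, 14953/98, 22469/196]
after L5 α=0: [460/7, 14953/98, 22469/196]
after L6 α=1/3: [820/7, 6242/49, 37855/294]
rounded: [117, 127, 129]

query (2,0) [L1,L2,L3,L4,L5,L6] — begin 0,0,0
after L1 α=3/4: [555/4, 237/2, 51/2]
after L2 α=0: [555/4, 237/2, 51/2]
after L3 α=1/8: [4285/32, 1659/16, 863/16]
after L4 α=7/8: [43037/256, 12747/128, 4559/128]
after L5 α=1/3: [60317/384, 17867/192, 19343/192]
after L6 α=1/5: [69917/480, 27659/240, 21743/240]
rounded: [146, 115, 91]

at x=1,y=1 over L1,L2,L3,L4,L5,L6:
after L1 α=2/5: [444/5, 256/5, 498/5]
after L2 α=0: [444/5, 256/5, 498/5]
after L3 α=1/2: [1069/10, 713/5, 469/5]
after L4 α=1/3: [483/5, 1586/15, 1003/15]
after L5 α=3/5: [1476/25, 3307/75, 12266/75]
after L6 α=1/5: [8729/125, 16603/375, 68114/375]
→ [70, 44, 182]

(2,0) stack=L1,L2,L3,L4; from [0,0,0]:
L1 α=3/4: [555/4, 237/2, 51/2]
L2 α=0: [555/4, 237/2, 51/2]
L3 α=1/8: [4285/32, 1659/16, 863/16]
L4 α=7/8: [43037/256, 12747/128, 4559/128]
rounded: [168, 100, 36]

at x=1,y=0 over L1,L2,L3,L4,L7:
after L1 α=7/8: [343/8, 196, 357/8]
after L2 α=1/3: [437/4, 171, 545/12]
after L3 α=4/7: [2607/28, 1237/7, 593/28]
after L4 α=0: [2607/28, 1237/7, 593/28]
after L7 α=1/2: [8375/56, 1489/14, 1545/56]
rounded: [150, 106, 28]

(1,0) stack=L1,L2,L3,L4,L7,L8; from [0,0,0]:
+L1 (α=7/8) → [343/8, 196, 357/8]
+L2 (α=1/3) → [437/4, 171, 545/12]
+L3 (α=4/7) → [2607/28, 1237/7, 593/28]
+L4 (α=0) → [2607/28, 1237/7, 593/28]
+L7 (α=1/2) → [8375/56, 1489/14, 1545/56]
+L8 (α=1/2) → [21871/112, 2091/28, 10561/112]
→ [195, 75, 94]


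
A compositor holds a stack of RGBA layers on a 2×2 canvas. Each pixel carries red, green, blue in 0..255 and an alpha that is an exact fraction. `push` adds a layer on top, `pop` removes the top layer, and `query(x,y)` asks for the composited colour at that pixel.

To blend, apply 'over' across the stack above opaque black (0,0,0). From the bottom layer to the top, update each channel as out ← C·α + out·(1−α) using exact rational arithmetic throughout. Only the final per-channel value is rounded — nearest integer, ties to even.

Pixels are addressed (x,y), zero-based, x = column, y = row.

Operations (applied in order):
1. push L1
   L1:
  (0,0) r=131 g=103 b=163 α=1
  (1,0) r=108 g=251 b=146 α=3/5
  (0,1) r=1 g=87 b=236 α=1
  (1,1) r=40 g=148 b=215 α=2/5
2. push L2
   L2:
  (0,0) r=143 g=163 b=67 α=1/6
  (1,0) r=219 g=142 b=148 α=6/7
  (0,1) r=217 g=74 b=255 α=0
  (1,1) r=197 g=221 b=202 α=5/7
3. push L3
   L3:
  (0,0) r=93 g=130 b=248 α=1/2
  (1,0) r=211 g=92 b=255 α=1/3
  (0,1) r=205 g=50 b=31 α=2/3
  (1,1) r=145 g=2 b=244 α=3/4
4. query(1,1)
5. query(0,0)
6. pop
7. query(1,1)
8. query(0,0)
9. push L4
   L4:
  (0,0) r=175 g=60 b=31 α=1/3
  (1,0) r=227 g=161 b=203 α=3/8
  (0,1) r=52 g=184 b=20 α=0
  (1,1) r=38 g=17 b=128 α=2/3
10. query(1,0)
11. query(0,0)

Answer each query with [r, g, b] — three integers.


query (1,1) [L1,L2,L3] — begin 0,0,0
+L1 (α=2/5) → [16, 296/5, 86]
+L2 (α=5/7) → [1017/7, 6117/35, 1182/7]
+L3 (α=3/4) → [2031/14, 6327/140, 3153/14]
= [145, 45, 225]

at x=0,y=0 over L1,L2,L3:
+L1 (α=1) → [131, 103, 163]
+L2 (α=1/6) → [133, 113, 147]
+L3 (α=1/2) → [113, 243/2, 395/2]
= [113, 122, 198]

query (1,1) [L1,L2] — begin 0,0,0
+L1 (α=2/5) → [16, 296/5, 86]
+L2 (α=5/7) → [1017/7, 6117/35, 1182/7]
= [145, 175, 169]

(0,0) stack=L1,L2; from [0,0,0]:
after L1 α=1: [131, 103, 163]
after L2 α=1/6: [133, 113, 147]
= [133, 113, 147]

at x=1,y=0 over L1,L2,L4:
L1 α=3/5: [324/5, 753/5, 438/5]
L2 α=6/7: [6894/35, 5013/35, 4878/35]
L4 α=3/8: [11661/56, 4197/28, 9141/56]
→ [208, 150, 163]

(0,0) stack=L1,L2,L4; from [0,0,0]:
after L1 α=1: [131, 103, 163]
after L2 α=1/6: [133, 113, 147]
after L4 α=1/3: [147, 286/3, 325/3]
= [147, 95, 108]


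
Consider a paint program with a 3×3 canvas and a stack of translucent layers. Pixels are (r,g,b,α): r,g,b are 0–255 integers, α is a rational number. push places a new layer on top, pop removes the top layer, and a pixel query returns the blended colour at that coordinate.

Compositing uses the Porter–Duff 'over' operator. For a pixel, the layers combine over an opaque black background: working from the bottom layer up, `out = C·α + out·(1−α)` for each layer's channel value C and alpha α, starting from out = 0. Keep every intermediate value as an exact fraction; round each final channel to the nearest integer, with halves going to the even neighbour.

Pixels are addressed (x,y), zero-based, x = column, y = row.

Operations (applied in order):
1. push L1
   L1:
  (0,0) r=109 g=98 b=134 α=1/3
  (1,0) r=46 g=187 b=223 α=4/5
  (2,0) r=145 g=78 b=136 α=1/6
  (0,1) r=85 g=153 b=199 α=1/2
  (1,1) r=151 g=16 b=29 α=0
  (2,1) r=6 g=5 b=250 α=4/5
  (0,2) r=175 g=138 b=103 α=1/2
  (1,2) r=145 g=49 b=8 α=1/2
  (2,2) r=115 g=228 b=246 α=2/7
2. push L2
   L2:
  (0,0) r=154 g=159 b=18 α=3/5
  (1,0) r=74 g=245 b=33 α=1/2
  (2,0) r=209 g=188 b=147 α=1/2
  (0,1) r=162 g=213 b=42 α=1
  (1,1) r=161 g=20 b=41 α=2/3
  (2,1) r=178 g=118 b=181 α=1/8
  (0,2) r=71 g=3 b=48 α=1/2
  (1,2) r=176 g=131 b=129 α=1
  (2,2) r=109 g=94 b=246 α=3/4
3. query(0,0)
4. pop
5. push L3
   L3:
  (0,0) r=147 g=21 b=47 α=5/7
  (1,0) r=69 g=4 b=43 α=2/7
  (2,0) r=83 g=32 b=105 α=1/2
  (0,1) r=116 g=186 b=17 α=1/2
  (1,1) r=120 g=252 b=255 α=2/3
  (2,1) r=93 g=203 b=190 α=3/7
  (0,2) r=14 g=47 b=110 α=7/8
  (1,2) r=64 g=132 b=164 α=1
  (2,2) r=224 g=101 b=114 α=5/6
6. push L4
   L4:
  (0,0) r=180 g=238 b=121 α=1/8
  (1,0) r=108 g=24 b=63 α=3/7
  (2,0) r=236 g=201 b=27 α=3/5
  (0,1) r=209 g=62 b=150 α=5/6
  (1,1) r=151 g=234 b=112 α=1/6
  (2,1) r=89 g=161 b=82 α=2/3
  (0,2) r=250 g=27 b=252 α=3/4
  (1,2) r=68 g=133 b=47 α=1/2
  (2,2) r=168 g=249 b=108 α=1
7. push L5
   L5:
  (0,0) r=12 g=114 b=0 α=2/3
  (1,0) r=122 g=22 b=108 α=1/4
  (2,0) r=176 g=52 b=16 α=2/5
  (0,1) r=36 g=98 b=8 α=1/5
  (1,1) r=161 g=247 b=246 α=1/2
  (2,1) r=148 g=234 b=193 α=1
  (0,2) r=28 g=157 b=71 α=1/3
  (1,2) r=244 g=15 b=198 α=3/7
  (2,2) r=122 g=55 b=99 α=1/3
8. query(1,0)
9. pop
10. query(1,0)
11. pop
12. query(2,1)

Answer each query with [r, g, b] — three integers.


at x=0,y=0 over L1,L2:
after L1 α=1/3: [109/3, 98/3, 134/3]
after L2 α=3/5: [1604/15, 1627/15, 86/3]
= [107, 108, 29]

query (1,0) [L1,L3,L4,L5] — begin 0,0,0
L1 α=4/5: [184/5, 748/5, 892/5]
L3 α=2/7: [46, 108, 978/7]
L4 α=3/7: [508/7, 72, 5235/49]
L5 α=1/4: [1189/14, 119/2, 20997/196]
= [85, 60, 107]

at x=1,y=0 over L1,L3,L4:
+L1 (α=4/5) → [184/5, 748/5, 892/5]
+L3 (α=2/7) → [46, 108, 978/7]
+L4 (α=3/7) → [508/7, 72, 5235/49]
= [73, 72, 107]

at x=2,y=1 over L1,L3:
+L1 (α=4/5) → [24/5, 4, 200]
+L3 (α=3/7) → [213/5, 625/7, 1370/7]
= [43, 89, 196]


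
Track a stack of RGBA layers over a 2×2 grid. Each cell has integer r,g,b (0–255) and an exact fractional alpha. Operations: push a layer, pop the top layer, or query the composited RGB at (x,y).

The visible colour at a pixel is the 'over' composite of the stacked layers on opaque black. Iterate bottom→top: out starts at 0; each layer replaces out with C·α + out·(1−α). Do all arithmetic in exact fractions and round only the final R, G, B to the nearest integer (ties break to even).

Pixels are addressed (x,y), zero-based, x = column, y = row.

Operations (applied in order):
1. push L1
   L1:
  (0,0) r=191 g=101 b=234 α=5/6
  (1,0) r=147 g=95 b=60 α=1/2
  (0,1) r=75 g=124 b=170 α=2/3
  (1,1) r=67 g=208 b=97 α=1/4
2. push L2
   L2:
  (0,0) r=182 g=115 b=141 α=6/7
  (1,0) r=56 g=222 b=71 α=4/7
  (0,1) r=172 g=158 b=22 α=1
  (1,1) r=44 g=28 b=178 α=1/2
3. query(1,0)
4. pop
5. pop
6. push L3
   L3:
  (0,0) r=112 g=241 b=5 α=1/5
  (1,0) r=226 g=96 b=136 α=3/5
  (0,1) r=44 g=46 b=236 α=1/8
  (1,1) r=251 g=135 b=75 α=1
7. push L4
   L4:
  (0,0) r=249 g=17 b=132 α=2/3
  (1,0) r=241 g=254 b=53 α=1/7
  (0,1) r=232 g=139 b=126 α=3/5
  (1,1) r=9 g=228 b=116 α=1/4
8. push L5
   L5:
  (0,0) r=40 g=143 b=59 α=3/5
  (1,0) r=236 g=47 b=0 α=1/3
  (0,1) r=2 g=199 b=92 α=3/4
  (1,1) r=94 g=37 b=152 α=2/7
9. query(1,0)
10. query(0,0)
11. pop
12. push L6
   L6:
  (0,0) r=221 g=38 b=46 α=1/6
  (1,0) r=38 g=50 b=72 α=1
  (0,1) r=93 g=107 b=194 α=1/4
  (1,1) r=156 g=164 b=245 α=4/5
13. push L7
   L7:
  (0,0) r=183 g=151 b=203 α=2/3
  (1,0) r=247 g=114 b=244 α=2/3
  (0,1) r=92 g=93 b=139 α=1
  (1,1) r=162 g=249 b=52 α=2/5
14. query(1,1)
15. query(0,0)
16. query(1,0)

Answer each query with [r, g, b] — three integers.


(1,0) stack=L1,L2; from [0,0,0]:
+L1 (α=1/2) → [147/2, 95/2, 30]
+L2 (α=4/7) → [127/2, 2061/14, 374/7]
rounded: [64, 147, 53]

(1,0) stack=L3,L4,L5; from [0,0,0]:
+L3 (α=3/5) → [678/5, 288/5, 408/5]
+L4 (α=1/7) → [5273/35, 2998/35, 2713/35]
+L5 (α=1/3) → [18806/105, 2547/35, 5426/105]
rounded: [179, 73, 52]

(0,0) stack=L3,L4,L5; from [0,0,0]:
L3 α=1/5: [112/5, 241/5, 1]
L4 α=2/3: [2602/15, 137/5, 265/3]
L5 α=3/5: [7004/75, 2419/25, 1061/15]
rounded: [93, 97, 71]

(1,1) stack=L3,L4,L6,L7; from [0,0,0]:
after L3 α=1: [251, 135, 75]
after L4 α=1/4: [381/2, 633/4, 341/4]
after L6 α=4/5: [1629/10, 3257/20, 4261/20]
after L7 α=2/5: [8127/50, 19731/100, 14863/100]
→ [163, 197, 149]

query (0,0) [L3,L4,L6,L7] — begin 0,0,0
after L3 α=1/5: [112/5, 241/5, 1]
after L4 α=2/3: [2602/15, 137/5, 265/3]
after L6 α=1/6: [3265/18, 175/6, 1463/18]
after L7 α=2/3: [9853/54, 1987/18, 8771/54]
= [182, 110, 162]

(1,0) stack=L3,L4,L6,L7; from [0,0,0]:
+L3 (α=3/5) → [678/5, 288/5, 408/5]
+L4 (α=1/7) → [5273/35, 2998/35, 2713/35]
+L6 (α=1) → [38, 50, 72]
+L7 (α=2/3) → [532/3, 278/3, 560/3]
= [177, 93, 187]


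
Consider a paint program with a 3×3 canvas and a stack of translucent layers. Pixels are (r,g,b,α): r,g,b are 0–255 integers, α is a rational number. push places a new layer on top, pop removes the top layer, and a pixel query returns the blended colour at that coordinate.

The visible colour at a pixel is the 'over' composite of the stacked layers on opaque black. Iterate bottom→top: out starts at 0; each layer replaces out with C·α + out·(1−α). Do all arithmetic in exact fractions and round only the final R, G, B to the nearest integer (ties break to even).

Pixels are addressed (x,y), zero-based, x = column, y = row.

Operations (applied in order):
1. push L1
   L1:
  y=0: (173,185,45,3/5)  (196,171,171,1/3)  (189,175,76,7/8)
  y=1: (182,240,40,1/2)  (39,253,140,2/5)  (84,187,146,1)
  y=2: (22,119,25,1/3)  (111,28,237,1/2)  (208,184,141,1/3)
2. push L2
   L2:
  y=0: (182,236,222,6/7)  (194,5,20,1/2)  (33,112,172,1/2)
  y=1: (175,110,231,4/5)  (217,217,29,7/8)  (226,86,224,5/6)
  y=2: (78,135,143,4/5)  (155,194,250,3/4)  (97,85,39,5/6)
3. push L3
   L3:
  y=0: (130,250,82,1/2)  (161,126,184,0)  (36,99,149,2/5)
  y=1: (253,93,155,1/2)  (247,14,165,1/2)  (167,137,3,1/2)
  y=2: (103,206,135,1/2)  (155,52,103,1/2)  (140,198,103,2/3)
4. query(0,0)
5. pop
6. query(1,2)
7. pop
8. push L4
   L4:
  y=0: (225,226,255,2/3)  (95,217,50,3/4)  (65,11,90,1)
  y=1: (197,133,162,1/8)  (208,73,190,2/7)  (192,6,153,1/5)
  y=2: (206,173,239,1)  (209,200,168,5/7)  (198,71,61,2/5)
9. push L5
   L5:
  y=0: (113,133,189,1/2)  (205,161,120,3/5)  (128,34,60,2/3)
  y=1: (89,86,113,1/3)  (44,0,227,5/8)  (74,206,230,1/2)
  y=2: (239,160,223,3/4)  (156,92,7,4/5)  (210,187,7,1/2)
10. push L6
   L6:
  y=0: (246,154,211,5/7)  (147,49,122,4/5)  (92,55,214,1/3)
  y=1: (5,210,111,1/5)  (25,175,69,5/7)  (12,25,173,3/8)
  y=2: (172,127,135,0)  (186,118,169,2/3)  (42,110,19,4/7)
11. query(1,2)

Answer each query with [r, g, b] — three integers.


at x=0,y=0 over L1,L2,L3:
after L1 α=3/5: [519/5, 111, 27]
after L2 α=6/7: [5979/35, 1527/7, 1359/7]
after L3 α=1/2: [10529/70, 3277/14, 1933/14]
= [150, 234, 138]

(1,2) stack=L1,L2; from [0,0,0]:
+L1 (α=1/2) → [111/2, 14, 237/2]
+L2 (α=3/4) → [1041/8, 149, 1737/8]
= [130, 149, 217]

(1,2) stack=L1,L4,L5,L6; from [0,0,0]:
after L1 α=1/2: [111/2, 14, 237/2]
after L4 α=5/7: [1156/7, 1028/7, 1077/7]
after L5 α=4/5: [5524/35, 3604/35, 1273/35]
after L6 α=2/3: [18544/105, 11864/105, 13103/105]
rounded: [177, 113, 125]


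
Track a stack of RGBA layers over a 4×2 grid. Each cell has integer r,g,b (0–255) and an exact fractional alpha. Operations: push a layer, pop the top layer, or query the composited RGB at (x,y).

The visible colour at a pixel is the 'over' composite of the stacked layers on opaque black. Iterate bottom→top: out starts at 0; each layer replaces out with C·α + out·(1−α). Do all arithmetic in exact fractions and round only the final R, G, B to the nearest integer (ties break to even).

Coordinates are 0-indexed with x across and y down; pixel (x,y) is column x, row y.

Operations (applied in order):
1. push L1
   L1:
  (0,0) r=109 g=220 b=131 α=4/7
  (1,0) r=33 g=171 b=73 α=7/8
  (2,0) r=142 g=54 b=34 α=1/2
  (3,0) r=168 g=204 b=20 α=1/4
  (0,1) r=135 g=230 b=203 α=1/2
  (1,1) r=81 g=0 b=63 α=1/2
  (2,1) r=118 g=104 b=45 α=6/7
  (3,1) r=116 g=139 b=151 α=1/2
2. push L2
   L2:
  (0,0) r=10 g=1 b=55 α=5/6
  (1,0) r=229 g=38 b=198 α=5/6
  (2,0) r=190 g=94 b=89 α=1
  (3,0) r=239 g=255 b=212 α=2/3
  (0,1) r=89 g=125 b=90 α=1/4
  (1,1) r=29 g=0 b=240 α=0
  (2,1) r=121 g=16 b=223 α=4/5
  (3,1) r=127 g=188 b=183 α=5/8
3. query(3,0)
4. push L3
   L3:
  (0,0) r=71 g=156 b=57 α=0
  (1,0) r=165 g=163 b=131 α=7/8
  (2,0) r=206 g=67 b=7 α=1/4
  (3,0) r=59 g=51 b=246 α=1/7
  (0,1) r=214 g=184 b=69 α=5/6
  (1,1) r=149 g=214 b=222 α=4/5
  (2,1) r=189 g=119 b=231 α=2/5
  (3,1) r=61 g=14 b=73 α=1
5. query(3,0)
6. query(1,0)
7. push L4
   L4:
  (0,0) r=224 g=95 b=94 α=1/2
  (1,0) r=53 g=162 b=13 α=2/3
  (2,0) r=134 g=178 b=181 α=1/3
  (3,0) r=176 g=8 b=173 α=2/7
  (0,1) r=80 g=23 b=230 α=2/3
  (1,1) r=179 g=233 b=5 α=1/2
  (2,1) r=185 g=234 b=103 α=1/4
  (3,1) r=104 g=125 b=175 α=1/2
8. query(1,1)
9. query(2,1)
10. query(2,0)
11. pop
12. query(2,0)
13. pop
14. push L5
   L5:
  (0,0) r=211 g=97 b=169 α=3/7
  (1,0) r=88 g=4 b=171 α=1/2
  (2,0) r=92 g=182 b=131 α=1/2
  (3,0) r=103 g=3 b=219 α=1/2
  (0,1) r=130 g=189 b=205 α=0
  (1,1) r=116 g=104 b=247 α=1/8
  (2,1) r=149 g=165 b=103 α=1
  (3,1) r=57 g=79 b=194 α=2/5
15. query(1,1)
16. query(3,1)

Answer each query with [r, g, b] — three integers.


query (3,0) [L1,L2] — begin 0,0,0
L1 α=1/4: [42, 51, 5]
L2 α=2/3: [520/3, 187, 143]
rounded: [173, 187, 143]

at x=3,y=0 over L1,L2,L3:
L1 α=1/4: [42, 51, 5]
L2 α=2/3: [520/3, 187, 143]
L3 α=1/7: [157, 1173/7, 1104/7]
rounded: [157, 168, 158]

query (1,0) [L1,L2,L3] — begin 0,0,0
after L1 α=7/8: [231/8, 1197/8, 511/8]
after L2 α=5/6: [9391/48, 2717/48, 8431/48]
after L3 α=7/8: [64831/384, 57485/384, 52447/384]
= [169, 150, 137]

at x=1,y=1 over L1,L2,L3,L4:
L1 α=1/2: [81/2, 0, 63/2]
L2 α=0: [81/2, 0, 63/2]
L3 α=4/5: [1273/10, 856/5, 1839/10]
L4 α=1/2: [3063/20, 2021/10, 1889/20]
= [153, 202, 94]

query (2,1) [L1,L2,L3,L4] — begin 0,0,0
after L1 α=6/7: [708/7, 624/7, 270/7]
after L2 α=4/5: [4096/35, 1072/35, 6514/35]
after L3 α=2/5: [25518/175, 11546/175, 35712/175]
after L4 α=1/4: [108929/700, 18897/175, 125161/700]
→ [156, 108, 179]

(2,0) stack=L1,L2,L3,L4; from [0,0,0]:
+L1 (α=1/2) → [71, 27, 17]
+L2 (α=1) → [190, 94, 89]
+L3 (α=1/4) → [194, 349/4, 137/2]
+L4 (α=1/3) → [174, 235/2, 106]
= [174, 118, 106]

query (2,0) [L1,L2,L3] — begin 0,0,0
after L1 α=1/2: [71, 27, 17]
after L2 α=1: [190, 94, 89]
after L3 α=1/4: [194, 349/4, 137/2]
rounded: [194, 87, 68]

query (1,1) [L1,L2,L5] — begin 0,0,0
+L1 (α=1/2) → [81/2, 0, 63/2]
+L2 (α=0) → [81/2, 0, 63/2]
+L5 (α=1/8) → [799/16, 13, 935/16]
→ [50, 13, 58]

(3,1) stack=L1,L2,L5; from [0,0,0]:
after L1 α=1/2: [58, 139/2, 151/2]
after L2 α=5/8: [809/8, 2297/16, 2283/16]
after L5 α=2/5: [3339/40, 9419/80, 13057/80]
rounded: [83, 118, 163]


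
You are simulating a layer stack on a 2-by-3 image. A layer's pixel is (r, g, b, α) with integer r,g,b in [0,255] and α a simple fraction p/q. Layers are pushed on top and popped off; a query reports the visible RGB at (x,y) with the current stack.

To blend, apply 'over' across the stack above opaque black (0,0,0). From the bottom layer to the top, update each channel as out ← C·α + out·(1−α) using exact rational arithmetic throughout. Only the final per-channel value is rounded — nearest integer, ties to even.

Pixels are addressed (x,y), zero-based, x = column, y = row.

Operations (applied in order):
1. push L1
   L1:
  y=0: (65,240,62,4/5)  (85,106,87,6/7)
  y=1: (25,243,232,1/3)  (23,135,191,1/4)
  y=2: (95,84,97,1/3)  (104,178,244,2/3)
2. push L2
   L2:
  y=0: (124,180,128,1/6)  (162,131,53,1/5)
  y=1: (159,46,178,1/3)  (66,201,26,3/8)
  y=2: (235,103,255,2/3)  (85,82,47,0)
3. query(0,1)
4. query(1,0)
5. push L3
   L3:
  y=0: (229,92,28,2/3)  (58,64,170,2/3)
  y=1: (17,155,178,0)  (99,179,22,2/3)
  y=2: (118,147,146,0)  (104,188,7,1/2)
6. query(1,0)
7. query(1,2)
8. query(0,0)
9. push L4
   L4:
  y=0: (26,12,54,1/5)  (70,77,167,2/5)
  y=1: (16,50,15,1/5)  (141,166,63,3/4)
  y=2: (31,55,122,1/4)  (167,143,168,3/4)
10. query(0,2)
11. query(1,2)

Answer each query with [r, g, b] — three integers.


at x=0,y=1 over L1,L2:
L1 α=1/3: [25/3, 81, 232/3]
L2 α=1/3: [527/9, 208/3, 998/9]
rounded: [59, 69, 111]

at x=1,y=0 over L1,L2:
after L1 α=6/7: [510/7, 636/7, 522/7]
after L2 α=1/5: [3174/35, 3461/35, 2459/35]
= [91, 99, 70]

query (1,0) [L1,L2,L3] — begin 0,0,0
after L1 α=6/7: [510/7, 636/7, 522/7]
after L2 α=1/5: [3174/35, 3461/35, 2459/35]
after L3 α=2/3: [7234/105, 2647/35, 14359/105]
= [69, 76, 137]

(1,2) stack=L1,L2,L3; from [0,0,0]:
L1 α=2/3: [208/3, 356/3, 488/3]
L2 α=0: [208/3, 356/3, 488/3]
L3 α=1/2: [260/3, 460/3, 509/6]
→ [87, 153, 85]

query (0,0) [L1,L2,L3] — begin 0,0,0
L1 α=4/5: [52, 192, 248/5]
L2 α=1/6: [64, 190, 188/3]
L3 α=2/3: [174, 374/3, 356/9]
→ [174, 125, 40]

query (0,2) [L1,L2,L3,L4] — begin 0,0,0
L1 α=1/3: [95/3, 28, 97/3]
L2 α=2/3: [1505/9, 78, 1627/9]
L3 α=0: [1505/9, 78, 1627/9]
L4 α=1/4: [799/6, 289/4, 1993/12]
= [133, 72, 166]

(1,2) stack=L1,L2,L3,L4; from [0,0,0]:
L1 α=2/3: [208/3, 356/3, 488/3]
L2 α=0: [208/3, 356/3, 488/3]
L3 α=1/2: [260/3, 460/3, 509/6]
L4 α=3/4: [1763/12, 1747/12, 3533/24]
= [147, 146, 147]


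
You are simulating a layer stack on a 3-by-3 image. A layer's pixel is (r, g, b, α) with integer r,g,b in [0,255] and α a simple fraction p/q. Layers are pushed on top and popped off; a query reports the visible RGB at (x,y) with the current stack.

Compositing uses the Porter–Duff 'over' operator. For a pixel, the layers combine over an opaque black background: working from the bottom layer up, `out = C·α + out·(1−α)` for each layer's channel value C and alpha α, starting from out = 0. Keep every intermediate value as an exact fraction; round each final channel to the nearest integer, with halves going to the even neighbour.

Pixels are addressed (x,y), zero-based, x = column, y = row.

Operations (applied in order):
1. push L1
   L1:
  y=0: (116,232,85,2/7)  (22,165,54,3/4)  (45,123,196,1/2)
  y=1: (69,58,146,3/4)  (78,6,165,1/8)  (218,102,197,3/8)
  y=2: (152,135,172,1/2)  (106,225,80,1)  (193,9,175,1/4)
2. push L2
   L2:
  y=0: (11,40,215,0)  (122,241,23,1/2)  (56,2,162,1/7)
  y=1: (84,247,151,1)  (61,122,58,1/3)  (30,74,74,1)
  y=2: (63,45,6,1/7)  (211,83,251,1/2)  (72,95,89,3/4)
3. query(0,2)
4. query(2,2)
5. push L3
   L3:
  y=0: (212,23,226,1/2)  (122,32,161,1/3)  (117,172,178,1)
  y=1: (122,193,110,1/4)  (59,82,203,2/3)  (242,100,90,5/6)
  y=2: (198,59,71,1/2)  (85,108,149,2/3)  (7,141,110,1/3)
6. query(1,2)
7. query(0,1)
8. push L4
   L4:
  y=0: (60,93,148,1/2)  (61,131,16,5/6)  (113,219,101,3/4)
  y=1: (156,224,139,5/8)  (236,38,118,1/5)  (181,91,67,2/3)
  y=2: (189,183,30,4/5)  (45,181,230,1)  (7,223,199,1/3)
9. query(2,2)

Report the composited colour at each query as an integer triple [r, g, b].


query (0,2) [L1,L2] — begin 0,0,0
+L1 (α=1/2) → [76, 135/2, 86]
+L2 (α=1/7) → [519/7, 450/7, 522/7]
rounded: [74, 64, 75]

query (2,2) [L1,L2] — begin 0,0,0
after L1 α=1/4: [193/4, 9/4, 175/4]
after L2 α=3/4: [1057/16, 1149/16, 1243/16]
= [66, 72, 78]

(1,2) stack=L1,L2,L3; from [0,0,0]:
+L1 (α=1) → [106, 225, 80]
+L2 (α=1/2) → [317/2, 154, 331/2]
+L3 (α=2/3) → [219/2, 370/3, 309/2]
→ [110, 123, 154]

at x=0,y=1 over L1,L2,L3:
+L1 (α=3/4) → [207/4, 87/2, 219/2]
+L2 (α=1) → [84, 247, 151]
+L3 (α=1/4) → [187/2, 467/2, 563/4]
rounded: [94, 234, 141]

(2,2) stack=L1,L2,L3,L4; from [0,0,0]:
after L1 α=1/4: [193/4, 9/4, 175/4]
after L2 α=3/4: [1057/16, 1149/16, 1243/16]
after L3 α=1/3: [371/8, 759/8, 2123/24]
after L4 α=1/3: [133/4, 1651/12, 4511/36]
rounded: [33, 138, 125]


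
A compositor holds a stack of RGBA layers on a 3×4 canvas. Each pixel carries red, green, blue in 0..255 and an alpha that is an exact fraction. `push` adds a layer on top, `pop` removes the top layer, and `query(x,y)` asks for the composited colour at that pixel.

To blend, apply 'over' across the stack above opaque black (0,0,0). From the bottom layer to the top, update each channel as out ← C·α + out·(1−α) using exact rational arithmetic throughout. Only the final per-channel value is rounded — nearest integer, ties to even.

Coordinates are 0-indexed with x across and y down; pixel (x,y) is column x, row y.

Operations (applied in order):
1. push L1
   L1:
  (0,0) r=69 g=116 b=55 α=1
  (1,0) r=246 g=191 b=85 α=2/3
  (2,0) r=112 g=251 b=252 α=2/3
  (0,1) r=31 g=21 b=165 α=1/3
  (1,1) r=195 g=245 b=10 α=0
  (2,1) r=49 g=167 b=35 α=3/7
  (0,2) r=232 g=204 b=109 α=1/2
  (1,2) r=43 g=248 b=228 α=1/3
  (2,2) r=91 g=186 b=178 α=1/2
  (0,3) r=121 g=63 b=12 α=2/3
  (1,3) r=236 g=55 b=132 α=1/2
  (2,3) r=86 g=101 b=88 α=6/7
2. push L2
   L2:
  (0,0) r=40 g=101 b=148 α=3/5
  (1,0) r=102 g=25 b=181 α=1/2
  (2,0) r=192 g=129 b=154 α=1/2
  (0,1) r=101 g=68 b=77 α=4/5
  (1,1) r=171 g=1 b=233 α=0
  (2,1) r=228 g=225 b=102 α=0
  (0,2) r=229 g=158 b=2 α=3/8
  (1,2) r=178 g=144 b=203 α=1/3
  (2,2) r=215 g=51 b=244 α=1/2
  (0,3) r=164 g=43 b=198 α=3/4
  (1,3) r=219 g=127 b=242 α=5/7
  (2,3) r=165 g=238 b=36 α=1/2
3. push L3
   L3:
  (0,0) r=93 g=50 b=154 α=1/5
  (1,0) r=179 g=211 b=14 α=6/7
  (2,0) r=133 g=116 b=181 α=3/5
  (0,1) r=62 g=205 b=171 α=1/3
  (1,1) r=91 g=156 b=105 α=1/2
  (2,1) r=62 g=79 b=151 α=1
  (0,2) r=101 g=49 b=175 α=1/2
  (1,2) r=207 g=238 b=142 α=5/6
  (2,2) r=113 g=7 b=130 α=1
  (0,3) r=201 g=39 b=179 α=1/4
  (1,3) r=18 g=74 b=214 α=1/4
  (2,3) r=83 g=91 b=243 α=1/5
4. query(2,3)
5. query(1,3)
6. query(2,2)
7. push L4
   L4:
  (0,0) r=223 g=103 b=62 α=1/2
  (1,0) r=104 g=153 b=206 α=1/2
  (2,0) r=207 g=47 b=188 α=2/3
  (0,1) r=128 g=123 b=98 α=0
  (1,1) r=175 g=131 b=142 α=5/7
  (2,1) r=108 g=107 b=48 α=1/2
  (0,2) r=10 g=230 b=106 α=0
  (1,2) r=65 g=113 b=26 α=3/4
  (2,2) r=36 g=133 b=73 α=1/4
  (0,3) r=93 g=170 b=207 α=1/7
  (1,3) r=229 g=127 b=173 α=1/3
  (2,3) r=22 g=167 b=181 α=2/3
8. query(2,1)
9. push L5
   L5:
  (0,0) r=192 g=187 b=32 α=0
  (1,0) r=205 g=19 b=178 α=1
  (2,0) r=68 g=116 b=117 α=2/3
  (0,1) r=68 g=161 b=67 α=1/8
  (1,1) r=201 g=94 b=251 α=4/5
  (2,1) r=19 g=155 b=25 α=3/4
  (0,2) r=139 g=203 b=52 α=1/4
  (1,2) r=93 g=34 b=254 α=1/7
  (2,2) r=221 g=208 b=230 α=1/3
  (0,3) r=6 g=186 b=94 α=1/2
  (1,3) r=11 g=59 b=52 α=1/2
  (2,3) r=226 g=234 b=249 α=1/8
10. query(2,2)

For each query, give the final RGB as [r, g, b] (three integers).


at x=2,y=3 over L1,L2,L3:
L1 α=6/7: [516/7, 606/7, 528/7]
L2 α=1/2: [1671/14, 1136/7, 390/7]
L3 α=1/5: [3923/35, 5181/35, 3261/35]
= [112, 148, 93]

at x=1,y=3 over L1,L2,L3:
+L1 (α=1/2) → [118, 55/2, 66]
+L2 (α=5/7) → [1331/7, 690/7, 1342/7]
+L3 (α=1/4) → [4119/28, 647/7, 1381/7]
rounded: [147, 92, 197]

at x=2,y=2 over L1,L2,L3:
L1 α=1/2: [91/2, 93, 89]
L2 α=1/2: [521/4, 72, 333/2]
L3 α=1: [113, 7, 130]
→ [113, 7, 130]

query (2,1) [L1,L2,L3,L4] — begin 0,0,0
L1 α=3/7: [21, 501/7, 15]
L2 α=0: [21, 501/7, 15]
L3 α=1: [62, 79, 151]
L4 α=1/2: [85, 93, 199/2]
= [85, 93, 100]

(2,2) stack=L1,L2,L3,L4,L5; from [0,0,0]:
L1 α=1/2: [91/2, 93, 89]
L2 α=1/2: [521/4, 72, 333/2]
L3 α=1: [113, 7, 130]
L4 α=1/4: [375/4, 77/2, 463/4]
L5 α=1/3: [817/6, 95, 923/6]
= [136, 95, 154]


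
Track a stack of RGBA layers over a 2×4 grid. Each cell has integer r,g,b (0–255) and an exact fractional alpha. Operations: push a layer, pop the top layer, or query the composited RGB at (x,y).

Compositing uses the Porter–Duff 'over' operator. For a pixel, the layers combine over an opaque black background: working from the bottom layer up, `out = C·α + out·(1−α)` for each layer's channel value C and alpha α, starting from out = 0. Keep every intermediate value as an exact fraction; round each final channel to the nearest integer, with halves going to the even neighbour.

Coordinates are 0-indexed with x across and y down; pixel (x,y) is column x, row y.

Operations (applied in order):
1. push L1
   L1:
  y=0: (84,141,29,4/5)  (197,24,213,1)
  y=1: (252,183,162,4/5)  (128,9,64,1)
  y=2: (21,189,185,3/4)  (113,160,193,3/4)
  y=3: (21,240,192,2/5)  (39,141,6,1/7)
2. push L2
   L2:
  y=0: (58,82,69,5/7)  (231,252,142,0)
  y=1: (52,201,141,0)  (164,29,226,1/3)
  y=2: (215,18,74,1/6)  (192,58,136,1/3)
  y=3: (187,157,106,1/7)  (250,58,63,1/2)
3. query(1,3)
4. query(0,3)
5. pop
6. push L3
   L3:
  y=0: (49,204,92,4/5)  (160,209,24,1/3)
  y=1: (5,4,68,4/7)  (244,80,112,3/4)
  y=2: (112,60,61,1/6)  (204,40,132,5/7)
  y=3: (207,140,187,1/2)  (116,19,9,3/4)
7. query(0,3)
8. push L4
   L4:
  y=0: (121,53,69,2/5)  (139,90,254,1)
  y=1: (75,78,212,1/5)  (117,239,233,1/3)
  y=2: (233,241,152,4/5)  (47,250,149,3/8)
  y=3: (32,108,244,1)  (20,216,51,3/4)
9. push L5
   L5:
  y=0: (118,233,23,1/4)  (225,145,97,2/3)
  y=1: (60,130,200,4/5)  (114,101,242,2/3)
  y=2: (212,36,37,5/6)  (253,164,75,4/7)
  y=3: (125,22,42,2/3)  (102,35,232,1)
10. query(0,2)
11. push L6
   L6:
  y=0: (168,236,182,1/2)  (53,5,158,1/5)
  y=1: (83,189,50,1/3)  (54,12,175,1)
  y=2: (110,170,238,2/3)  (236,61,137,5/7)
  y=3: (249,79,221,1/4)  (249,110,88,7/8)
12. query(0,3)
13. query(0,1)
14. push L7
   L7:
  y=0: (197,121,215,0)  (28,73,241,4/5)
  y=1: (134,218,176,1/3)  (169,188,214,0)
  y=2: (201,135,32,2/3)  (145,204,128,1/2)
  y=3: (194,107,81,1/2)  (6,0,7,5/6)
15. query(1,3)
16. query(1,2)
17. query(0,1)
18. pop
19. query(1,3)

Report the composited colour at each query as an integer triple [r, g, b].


at x=1,y=3 over L1,L2:
L1 α=1/7: [39/7, 141/7, 6/7]
L2 α=1/2: [1789/14, 547/14, 447/14]
= [128, 39, 32]

(0,3) stack=L1,L2; from [0,0,0]:
after L1 α=2/5: [42/5, 96, 384/5]
after L2 α=1/7: [1187/35, 733/7, 2834/35]
→ [34, 105, 81]

at x=0,y=3 over L1,L3:
+L1 (α=2/5) → [42/5, 96, 384/5]
+L3 (α=1/2) → [1077/10, 118, 1319/10]
rounded: [108, 118, 132]

query (0,2) [L1,L3,L4,L5] — begin 0,0,0
+L1 (α=3/4) → [63/4, 567/4, 555/4]
+L3 (α=1/6) → [763/24, 1025/8, 3019/24]
+L4 (α=4/5) → [23131/120, 8737/40, 17611/120]
+L5 (α=5/6) → [150331/720, 15937/240, 39811/720]
→ [209, 66, 55]

at x=0,y=3 over L1,L3,L4,L5,L6:
+L1 (α=2/5) → [42/5, 96, 384/5]
+L3 (α=1/2) → [1077/10, 118, 1319/10]
+L4 (α=1) → [32, 108, 244]
+L5 (α=2/3) → [94, 152/3, 328/3]
+L6 (α=1/4) → [531/4, 231/4, 549/4]
= [133, 58, 137]

(0,1) stack=L1,L3,L4,L5,L6; from [0,0,0]:
after L1 α=4/5: [1008/5, 732/5, 648/5]
after L3 α=4/7: [3124/35, 2276/35, 472/5]
after L4 α=1/5: [15121/175, 11834/175, 2948/25]
after L5 α=4/5: [57121/875, 102834/875, 22948/125]
after L6 α=1/3: [62289/875, 123681/875, 17382/125]
→ [71, 141, 139]

at x=1,y=3 over L1,L3,L4,L5,L6,L7:
after L1 α=1/7: [39/7, 141/7, 6/7]
after L3 α=3/4: [2475/28, 135/7, 195/28]
after L4 α=3/4: [4155/112, 4671/28, 4479/112]
after L5 α=1: [102, 35, 232]
after L6 α=7/8: [1845/8, 805/8, 106]
after L7 α=5/6: [695/16, 805/48, 47/2]
→ [43, 17, 24]

query (1,2) [L1,L3,L4,L5,L6,L7] — begin 0,0,0
+L1 (α=3/4) → [339/4, 120, 579/4]
+L3 (α=5/7) → [2379/14, 440/7, 1899/14]
+L4 (α=3/8) → [13869/112, 3725/28, 15753/112]
+L5 (α=4/7) → [154951/784, 29543/196, 80859/784]
+L6 (α=5/7) → [617511/2744, 59433/686, 349379/2744]
+L7 (α=1/2) → [1015391/5488, 199377/1372, 700611/5488]
rounded: [185, 145, 128]

at x=0,y=1 over L1,L3,L4,L5,L6,L7:
+L1 (α=4/5) → [1008/5, 732/5, 648/5]
+L3 (α=4/7) → [3124/35, 2276/35, 472/5]
+L4 (α=1/5) → [15121/175, 11834/175, 2948/25]
+L5 (α=4/5) → [57121/875, 102834/875, 22948/125]
+L6 (α=1/3) → [62289/875, 123681/875, 17382/125]
+L7 (α=1/3) → [241828/2625, 438112/2625, 56764/375]
→ [92, 167, 151]

at x=1,y=3 over L1,L3,L4,L5,L6:
L1 α=1/7: [39/7, 141/7, 6/7]
L3 α=3/4: [2475/28, 135/7, 195/28]
L4 α=3/4: [4155/112, 4671/28, 4479/112]
L5 α=1: [102, 35, 232]
L6 α=7/8: [1845/8, 805/8, 106]
→ [231, 101, 106]


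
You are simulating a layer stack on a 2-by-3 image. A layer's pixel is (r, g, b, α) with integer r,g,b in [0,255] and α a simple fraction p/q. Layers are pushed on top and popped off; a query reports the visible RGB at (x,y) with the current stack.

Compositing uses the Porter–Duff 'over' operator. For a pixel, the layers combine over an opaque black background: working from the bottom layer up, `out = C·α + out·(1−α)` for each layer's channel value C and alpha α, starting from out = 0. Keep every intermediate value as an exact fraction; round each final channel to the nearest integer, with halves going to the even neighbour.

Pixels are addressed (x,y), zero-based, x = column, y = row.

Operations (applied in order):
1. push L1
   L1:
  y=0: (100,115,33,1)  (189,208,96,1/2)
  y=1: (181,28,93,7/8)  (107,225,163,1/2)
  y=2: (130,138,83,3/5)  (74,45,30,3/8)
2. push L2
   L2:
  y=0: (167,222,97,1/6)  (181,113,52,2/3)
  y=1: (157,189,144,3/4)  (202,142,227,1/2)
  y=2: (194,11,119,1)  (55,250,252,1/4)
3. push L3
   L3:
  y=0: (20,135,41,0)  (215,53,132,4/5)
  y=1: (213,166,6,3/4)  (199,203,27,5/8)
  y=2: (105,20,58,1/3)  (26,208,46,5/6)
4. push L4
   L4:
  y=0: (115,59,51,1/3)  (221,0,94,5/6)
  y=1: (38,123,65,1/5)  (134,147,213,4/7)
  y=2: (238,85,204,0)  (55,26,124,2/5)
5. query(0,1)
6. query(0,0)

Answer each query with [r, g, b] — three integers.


at x=0,y=1 over L1,L2,L3,L4:
L1 α=7/8: [1267/8, 49/2, 651/8]
L2 α=3/4: [5035/32, 1183/8, 4107/32]
L3 α=3/4: [25483/128, 5167/32, 4683/128]
L4 α=1/5: [26699/160, 6151/40, 6763/160]
→ [167, 154, 42]

at x=0,y=0 over L1,L2,L3,L4:
+L1 (α=1) → [100, 115, 33]
+L2 (α=1/6) → [667/6, 797/6, 131/3]
+L3 (α=0) → [667/6, 797/6, 131/3]
+L4 (α=1/3) → [1012/9, 974/9, 415/9]
rounded: [112, 108, 46]


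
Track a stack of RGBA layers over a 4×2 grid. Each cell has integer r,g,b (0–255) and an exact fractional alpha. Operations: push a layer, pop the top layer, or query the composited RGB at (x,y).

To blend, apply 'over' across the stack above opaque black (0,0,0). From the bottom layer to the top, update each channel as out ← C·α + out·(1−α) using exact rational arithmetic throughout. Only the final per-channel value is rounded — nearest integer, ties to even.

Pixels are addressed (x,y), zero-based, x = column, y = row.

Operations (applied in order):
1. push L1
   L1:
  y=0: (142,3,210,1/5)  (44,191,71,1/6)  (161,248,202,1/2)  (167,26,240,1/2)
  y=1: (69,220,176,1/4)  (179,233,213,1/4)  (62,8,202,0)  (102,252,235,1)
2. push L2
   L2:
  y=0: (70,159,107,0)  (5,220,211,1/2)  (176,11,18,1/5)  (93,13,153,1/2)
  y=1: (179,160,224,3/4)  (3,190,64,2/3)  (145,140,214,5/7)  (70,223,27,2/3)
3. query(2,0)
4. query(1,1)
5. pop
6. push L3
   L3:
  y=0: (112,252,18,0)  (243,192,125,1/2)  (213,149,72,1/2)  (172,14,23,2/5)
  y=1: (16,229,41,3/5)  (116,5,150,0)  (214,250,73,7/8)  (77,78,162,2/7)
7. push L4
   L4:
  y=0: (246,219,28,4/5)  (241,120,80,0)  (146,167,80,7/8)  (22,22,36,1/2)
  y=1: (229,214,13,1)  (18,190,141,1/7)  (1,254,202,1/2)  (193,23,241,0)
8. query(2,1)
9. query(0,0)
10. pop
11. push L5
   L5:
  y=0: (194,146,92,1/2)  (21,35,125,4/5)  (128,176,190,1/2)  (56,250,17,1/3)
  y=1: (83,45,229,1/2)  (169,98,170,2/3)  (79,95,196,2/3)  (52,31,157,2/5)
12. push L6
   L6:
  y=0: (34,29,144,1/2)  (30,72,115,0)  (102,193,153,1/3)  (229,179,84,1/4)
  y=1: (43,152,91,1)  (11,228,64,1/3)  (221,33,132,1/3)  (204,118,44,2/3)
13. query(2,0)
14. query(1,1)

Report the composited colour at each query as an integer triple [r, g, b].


(2,0) stack=L1,L2; from [0,0,0]:
L1 α=1/2: [161/2, 124, 101]
L2 α=1/5: [498/5, 507/5, 422/5]
→ [100, 101, 84]

(1,1) stack=L1,L2; from [0,0,0]:
L1 α=1/4: [179/4, 233/4, 213/4]
L2 α=2/3: [203/12, 1753/12, 725/12]
rounded: [17, 146, 60]

at x=2,y=1 over L1,L3,L4:
L1 α=0: [0, 0, 0]
L3 α=7/8: [749/4, 875/4, 511/8]
L4 α=1/2: [753/8, 1891/8, 2127/16]
→ [94, 236, 133]

(0,0) stack=L1,L3,L4; from [0,0,0]:
after L1 α=1/5: [142/5, 3/5, 42]
after L3 α=0: [142/5, 3/5, 42]
after L4 α=4/5: [5062/25, 4383/25, 154/5]
→ [202, 175, 31]

query (2,0) [L1,L3,L5,L6] — begin 0,0,0
+L1 (α=1/2) → [161/2, 124, 101]
+L3 (α=1/2) → [587/4, 273/2, 173/2]
+L5 (α=1/2) → [1099/8, 625/4, 553/4]
+L6 (α=1/3) → [1507/12, 337/2, 859/6]
= [126, 168, 143]

at x=1,y=1 over L1,L3,L5,L6:
after L1 α=1/4: [179/4, 233/4, 213/4]
after L3 α=0: [179/4, 233/4, 213/4]
after L5 α=2/3: [1531/12, 339/4, 1573/12]
after L6 α=1/3: [1597/18, 265/2, 1957/18]
= [89, 132, 109]


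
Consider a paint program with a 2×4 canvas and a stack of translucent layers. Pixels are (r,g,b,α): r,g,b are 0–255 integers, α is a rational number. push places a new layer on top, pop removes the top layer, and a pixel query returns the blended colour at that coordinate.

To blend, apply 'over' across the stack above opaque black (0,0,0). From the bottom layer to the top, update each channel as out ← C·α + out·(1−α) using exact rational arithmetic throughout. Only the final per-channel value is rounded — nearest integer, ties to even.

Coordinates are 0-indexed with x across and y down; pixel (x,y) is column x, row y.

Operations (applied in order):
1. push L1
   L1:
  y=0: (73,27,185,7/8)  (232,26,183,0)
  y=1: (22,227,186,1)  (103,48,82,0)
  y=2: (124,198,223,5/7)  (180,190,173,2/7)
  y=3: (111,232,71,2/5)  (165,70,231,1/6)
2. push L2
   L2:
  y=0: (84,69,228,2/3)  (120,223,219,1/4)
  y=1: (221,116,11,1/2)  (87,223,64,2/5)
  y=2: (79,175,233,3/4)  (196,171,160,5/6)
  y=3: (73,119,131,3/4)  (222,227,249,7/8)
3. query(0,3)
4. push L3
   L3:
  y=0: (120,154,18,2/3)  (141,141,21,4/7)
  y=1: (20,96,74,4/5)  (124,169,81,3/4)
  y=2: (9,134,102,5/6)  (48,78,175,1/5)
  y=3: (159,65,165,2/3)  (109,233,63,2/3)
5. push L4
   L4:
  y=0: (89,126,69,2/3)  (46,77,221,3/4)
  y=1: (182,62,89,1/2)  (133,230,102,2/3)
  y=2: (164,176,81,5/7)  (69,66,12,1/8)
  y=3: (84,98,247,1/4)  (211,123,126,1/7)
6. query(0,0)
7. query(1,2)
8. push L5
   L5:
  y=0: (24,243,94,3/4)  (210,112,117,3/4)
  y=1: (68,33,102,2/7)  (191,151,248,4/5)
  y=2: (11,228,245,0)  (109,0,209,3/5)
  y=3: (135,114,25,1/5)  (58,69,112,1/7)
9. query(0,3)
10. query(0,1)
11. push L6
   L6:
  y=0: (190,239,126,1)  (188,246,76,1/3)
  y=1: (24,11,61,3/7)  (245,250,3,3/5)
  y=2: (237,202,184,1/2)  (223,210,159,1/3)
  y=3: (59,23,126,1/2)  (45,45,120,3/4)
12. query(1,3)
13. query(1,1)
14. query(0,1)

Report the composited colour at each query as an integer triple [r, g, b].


at x=0,y=3 over L1,L2:
L1 α=2/5: [222/5, 464/5, 142/5]
L2 α=3/4: [1317/20, 2249/20, 2107/20]
→ [66, 112, 105]

at x=0,y=0 over L1,L2,L3,L4:
+L1 (α=7/8) → [511/8, 189/8, 1295/8]
+L2 (α=2/3) → [1855/24, 431/8, 4943/24]
+L3 (α=2/3) → [7615/72, 965/8, 5807/72]
+L4 (α=2/3) → [20431/216, 2981/24, 15743/216]
→ [95, 124, 73]

at x=1,y=2 over L1,L2,L3,L4:
after L1 α=2/7: [360/7, 380/7, 346/7]
after L2 α=5/6: [3610/21, 6365/42, 991/7]
after L3 α=1/5: [15448/105, 14368/105, 5189/35]
after L4 α=1/8: [16483/120, 7679/60, 5249/40]
→ [137, 128, 131]

at x=0,y=3 over L1,L2,L3,L4,L5:
L1 α=2/5: [222/5, 464/5, 142/5]
L2 α=3/4: [1317/20, 2249/20, 2107/20]
L3 α=2/3: [2559/20, 4849/60, 8707/60]
L4 α=1/4: [9357/80, 6809/80, 13647/80]
L5 α=1/5: [12057/100, 9089/100, 14147/100]
→ [121, 91, 141]

at x=0,y=1 over L1,L2,L3,L4,L5:
+L1 (α=1) → [22, 227, 186]
+L2 (α=1/2) → [243/2, 343/2, 197/2]
+L3 (α=4/5) → [403/10, 1111/10, 789/10]
+L4 (α=1/2) → [2223/20, 1731/20, 1679/20]
+L5 (α=2/7) → [2767/28, 285/4, 2495/28]
= [99, 71, 89]

query (1,3) [L1,L2,L3,L4,L5,L6] — begin 0,0,0
+L1 (α=1/6) → [55/2, 35/3, 77/2]
+L2 (α=7/8) → [3163/16, 2401/12, 3563/16]
+L3 (α=2/3) → [2217/16, 7993/36, 5579/48]
+L4 (α=1/7) → [8339/56, 8731/42, 941/8]
+L5 (α=1/7) → [26641/196, 9214/49, 3271/28]
+L6 (α=3/4) → [53101/784, 15829/196, 13351/112]
→ [68, 81, 119]

query (1,1) [L1,L2,L3,L4,L5,L6] — begin 0,0,0
+L1 (α=0) → [0, 0, 0]
+L2 (α=2/5) → [174/5, 446/5, 128/5]
+L3 (α=3/4) → [1017/10, 2981/20, 1343/20]
+L4 (α=2/3) → [3677/30, 12181/60, 5423/60]
+L5 (α=4/5) → [26597/150, 48421/300, 64943/300]
+L6 (α=3/5) → [81722/375, 160921/750, 66293/750]
→ [218, 215, 88]

query (0,1) [L1,L2,L3,L4,L5,L6] — begin 0,0,0
after L1 α=1: [22, 227, 186]
after L2 α=1/2: [243/2, 343/2, 197/2]
after L3 α=4/5: [403/10, 1111/10, 789/10]
after L4 α=1/2: [2223/20, 1731/20, 1679/20]
after L5 α=2/7: [2767/28, 285/4, 2495/28]
after L6 α=3/7: [3271/49, 318/7, 3776/49]
rounded: [67, 45, 77]


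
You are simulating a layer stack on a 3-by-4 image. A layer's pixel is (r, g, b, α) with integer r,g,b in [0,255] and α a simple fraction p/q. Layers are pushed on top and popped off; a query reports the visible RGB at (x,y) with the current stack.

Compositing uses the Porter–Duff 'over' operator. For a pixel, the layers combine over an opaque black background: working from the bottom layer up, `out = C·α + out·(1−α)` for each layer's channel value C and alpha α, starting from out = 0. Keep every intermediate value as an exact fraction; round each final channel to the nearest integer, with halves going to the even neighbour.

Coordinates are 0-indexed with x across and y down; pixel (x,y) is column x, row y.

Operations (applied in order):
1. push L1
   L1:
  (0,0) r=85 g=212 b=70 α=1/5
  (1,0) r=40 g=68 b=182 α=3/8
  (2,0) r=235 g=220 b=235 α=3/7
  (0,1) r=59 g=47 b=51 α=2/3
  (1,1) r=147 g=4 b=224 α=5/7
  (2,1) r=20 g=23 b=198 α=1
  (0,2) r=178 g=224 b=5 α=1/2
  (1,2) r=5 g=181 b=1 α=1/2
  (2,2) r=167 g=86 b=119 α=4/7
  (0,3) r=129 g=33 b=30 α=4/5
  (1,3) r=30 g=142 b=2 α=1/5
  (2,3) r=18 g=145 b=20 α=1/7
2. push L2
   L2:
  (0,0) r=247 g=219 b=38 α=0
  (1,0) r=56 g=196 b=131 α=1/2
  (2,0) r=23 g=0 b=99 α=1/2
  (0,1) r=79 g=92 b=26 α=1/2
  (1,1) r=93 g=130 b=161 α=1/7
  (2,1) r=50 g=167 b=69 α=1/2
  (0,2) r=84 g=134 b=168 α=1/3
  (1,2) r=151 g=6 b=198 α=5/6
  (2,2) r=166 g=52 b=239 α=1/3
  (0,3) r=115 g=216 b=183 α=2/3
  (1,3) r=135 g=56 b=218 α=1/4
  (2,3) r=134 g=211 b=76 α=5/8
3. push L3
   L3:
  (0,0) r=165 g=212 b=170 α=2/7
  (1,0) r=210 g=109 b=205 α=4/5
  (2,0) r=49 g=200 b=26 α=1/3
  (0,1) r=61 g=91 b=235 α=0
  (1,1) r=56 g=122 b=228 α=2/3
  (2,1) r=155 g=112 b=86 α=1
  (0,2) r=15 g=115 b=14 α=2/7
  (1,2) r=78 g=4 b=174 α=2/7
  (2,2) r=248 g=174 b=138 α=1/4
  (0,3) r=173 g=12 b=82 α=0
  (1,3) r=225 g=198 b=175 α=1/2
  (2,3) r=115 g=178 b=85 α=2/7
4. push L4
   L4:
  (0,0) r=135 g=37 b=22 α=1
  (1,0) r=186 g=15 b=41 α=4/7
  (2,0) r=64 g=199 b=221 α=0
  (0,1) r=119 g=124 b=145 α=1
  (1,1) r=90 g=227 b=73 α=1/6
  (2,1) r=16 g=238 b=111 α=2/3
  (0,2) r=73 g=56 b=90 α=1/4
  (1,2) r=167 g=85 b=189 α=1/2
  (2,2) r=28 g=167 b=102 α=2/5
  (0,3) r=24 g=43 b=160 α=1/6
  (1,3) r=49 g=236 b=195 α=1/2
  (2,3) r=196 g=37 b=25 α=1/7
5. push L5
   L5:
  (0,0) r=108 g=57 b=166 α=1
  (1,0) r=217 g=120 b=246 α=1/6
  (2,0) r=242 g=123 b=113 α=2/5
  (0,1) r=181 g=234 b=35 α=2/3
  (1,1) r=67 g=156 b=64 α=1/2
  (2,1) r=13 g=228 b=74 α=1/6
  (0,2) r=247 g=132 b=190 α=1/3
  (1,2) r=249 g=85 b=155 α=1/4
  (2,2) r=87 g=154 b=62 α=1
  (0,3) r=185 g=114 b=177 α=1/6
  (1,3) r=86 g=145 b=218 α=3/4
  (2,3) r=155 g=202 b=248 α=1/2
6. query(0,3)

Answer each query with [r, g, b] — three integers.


(0,3) stack=L1,L2,L3,L4,L5; from [0,0,0]:
+L1 (α=4/5) → [516/5, 132/5, 24]
+L2 (α=2/3) → [1666/15, 764/5, 130]
+L3 (α=0) → [1666/15, 764/5, 130]
+L4 (α=1/6) → [869/9, 269/2, 135]
+L5 (α=1/6) → [3005/27, 1573/12, 142]
rounded: [111, 131, 142]
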